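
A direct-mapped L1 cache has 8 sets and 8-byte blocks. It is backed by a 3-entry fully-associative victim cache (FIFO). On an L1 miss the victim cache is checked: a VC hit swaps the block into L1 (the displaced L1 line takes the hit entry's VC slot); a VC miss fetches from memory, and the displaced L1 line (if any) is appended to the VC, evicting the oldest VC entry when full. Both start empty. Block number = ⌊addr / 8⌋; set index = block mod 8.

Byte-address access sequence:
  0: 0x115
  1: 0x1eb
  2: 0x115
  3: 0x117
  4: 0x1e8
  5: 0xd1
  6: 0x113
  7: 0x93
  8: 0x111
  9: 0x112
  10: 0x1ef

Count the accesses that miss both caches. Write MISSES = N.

MISSES = 4

0: 0x115 (blk 34, set 2) → MISS  vc=[]
1: 0x1eb (blk 61, set 5) → MISS  vc=[]
2: 0x115 (blk 34, set 2) → L1-HIT  vc=[]
3: 0x117 (blk 34, set 2) → L1-HIT  vc=[]
4: 0x1e8 (blk 61, set 5) → L1-HIT  vc=[]
5: 0xd1 (blk 26, set 2) → MISS  vc=[34]
6: 0x113 (blk 34, set 2) → VC-HIT  vc=[26]
7: 0x93 (blk 18, set 2) → MISS  vc=[26, 34]
8: 0x111 (blk 34, set 2) → VC-HIT  vc=[26, 18]
9: 0x112 (blk 34, set 2) → L1-HIT  vc=[26, 18]
10: 0x1ef (blk 61, set 5) → L1-HIT  vc=[26, 18]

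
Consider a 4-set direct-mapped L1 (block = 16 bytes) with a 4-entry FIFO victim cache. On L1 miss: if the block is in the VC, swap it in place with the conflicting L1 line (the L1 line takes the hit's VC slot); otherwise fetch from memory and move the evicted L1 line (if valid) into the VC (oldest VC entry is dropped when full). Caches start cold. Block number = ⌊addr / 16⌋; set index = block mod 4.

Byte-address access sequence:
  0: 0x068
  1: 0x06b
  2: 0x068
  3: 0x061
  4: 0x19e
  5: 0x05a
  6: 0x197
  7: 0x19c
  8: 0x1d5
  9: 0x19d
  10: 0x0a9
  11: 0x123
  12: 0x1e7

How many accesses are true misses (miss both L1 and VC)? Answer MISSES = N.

0: 0x68 (blk 6, set 2) → MISS  vc=[]
1: 0x6b (blk 6, set 2) → L1-HIT  vc=[]
2: 0x68 (blk 6, set 2) → L1-HIT  vc=[]
3: 0x61 (blk 6, set 2) → L1-HIT  vc=[]
4: 0x19e (blk 25, set 1) → MISS  vc=[]
5: 0x5a (blk 5, set 1) → MISS  vc=[25]
6: 0x197 (blk 25, set 1) → VC-HIT  vc=[5]
7: 0x19c (blk 25, set 1) → L1-HIT  vc=[5]
8: 0x1d5 (blk 29, set 1) → MISS  vc=[5, 25]
9: 0x19d (blk 25, set 1) → VC-HIT  vc=[5, 29]
10: 0xa9 (blk 10, set 2) → MISS  vc=[5, 29, 6]
11: 0x123 (blk 18, set 2) → MISS  vc=[5, 29, 6, 10]
12: 0x1e7 (blk 30, set 2) → MISS  vc=[29, 6, 10, 18]

MISSES = 7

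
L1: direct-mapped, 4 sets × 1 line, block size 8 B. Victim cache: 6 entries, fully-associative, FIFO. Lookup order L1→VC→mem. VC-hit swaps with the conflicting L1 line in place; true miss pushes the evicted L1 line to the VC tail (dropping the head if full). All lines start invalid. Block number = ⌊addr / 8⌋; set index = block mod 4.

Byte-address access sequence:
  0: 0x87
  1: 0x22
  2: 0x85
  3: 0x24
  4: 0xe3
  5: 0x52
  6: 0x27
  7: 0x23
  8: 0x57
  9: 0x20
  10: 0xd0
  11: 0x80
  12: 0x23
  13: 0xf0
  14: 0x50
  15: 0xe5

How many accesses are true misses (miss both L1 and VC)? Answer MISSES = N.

  [0] addr=0x87 blk=16 s=0: MISS | VC []
  [1] addr=0x22 blk=4 s=0: MISS | VC [16]
  [2] addr=0x85 blk=16 s=0: VC-HIT | VC [4]
  [3] addr=0x24 blk=4 s=0: VC-HIT | VC [16]
  [4] addr=0xe3 blk=28 s=0: MISS | VC [16, 4]
  [5] addr=0x52 blk=10 s=2: MISS | VC [16, 4]
  [6] addr=0x27 blk=4 s=0: VC-HIT | VC [16, 28]
  [7] addr=0x23 blk=4 s=0: L1-HIT | VC [16, 28]
  [8] addr=0x57 blk=10 s=2: L1-HIT | VC [16, 28]
  [9] addr=0x20 blk=4 s=0: L1-HIT | VC [16, 28]
  [10] addr=0xd0 blk=26 s=2: MISS | VC [16, 28, 10]
  [11] addr=0x80 blk=16 s=0: VC-HIT | VC [4, 28, 10]
  [12] addr=0x23 blk=4 s=0: VC-HIT | VC [16, 28, 10]
  [13] addr=0xf0 blk=30 s=2: MISS | VC [16, 28, 10, 26]
  [14] addr=0x50 blk=10 s=2: VC-HIT | VC [16, 28, 30, 26]
  [15] addr=0xe5 blk=28 s=0: VC-HIT | VC [16, 4, 30, 26]

MISSES = 6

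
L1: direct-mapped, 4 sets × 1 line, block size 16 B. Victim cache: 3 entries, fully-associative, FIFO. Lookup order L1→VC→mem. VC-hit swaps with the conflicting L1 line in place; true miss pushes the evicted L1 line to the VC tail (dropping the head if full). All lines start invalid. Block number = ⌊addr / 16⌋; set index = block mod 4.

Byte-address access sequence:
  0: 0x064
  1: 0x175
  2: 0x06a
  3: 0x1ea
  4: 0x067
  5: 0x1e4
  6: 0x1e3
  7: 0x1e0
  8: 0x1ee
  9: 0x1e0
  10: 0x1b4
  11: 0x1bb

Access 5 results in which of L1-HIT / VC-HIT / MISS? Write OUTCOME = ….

OUTCOME = VC-HIT

0: 0x64 (blk 6, set 2) → MISS  vc=[]
1: 0x175 (blk 23, set 3) → MISS  vc=[]
2: 0x6a (blk 6, set 2) → L1-HIT  vc=[]
3: 0x1ea (blk 30, set 2) → MISS  vc=[6]
4: 0x67 (blk 6, set 2) → VC-HIT  vc=[30]
5: 0x1e4 (blk 30, set 2) → VC-HIT  vc=[6]
6: 0x1e3 (blk 30, set 2) → L1-HIT  vc=[6]
7: 0x1e0 (blk 30, set 2) → L1-HIT  vc=[6]
8: 0x1ee (blk 30, set 2) → L1-HIT  vc=[6]
9: 0x1e0 (blk 30, set 2) → L1-HIT  vc=[6]
10: 0x1b4 (blk 27, set 3) → MISS  vc=[6, 23]
11: 0x1bb (blk 27, set 3) → L1-HIT  vc=[6, 23]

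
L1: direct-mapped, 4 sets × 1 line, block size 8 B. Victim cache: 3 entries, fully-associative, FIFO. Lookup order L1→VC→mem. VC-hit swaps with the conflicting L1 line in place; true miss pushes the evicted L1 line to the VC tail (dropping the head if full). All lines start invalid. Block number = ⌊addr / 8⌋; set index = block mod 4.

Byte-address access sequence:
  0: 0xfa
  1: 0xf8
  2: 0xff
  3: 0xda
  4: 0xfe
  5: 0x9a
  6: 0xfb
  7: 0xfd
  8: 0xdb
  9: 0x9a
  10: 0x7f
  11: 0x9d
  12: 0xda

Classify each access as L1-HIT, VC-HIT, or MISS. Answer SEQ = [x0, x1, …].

  [0] addr=0xfa blk=31 s=3: MISS | VC []
  [1] addr=0xf8 blk=31 s=3: L1-HIT | VC []
  [2] addr=0xff blk=31 s=3: L1-HIT | VC []
  [3] addr=0xda blk=27 s=3: MISS | VC [31]
  [4] addr=0xfe blk=31 s=3: VC-HIT | VC [27]
  [5] addr=0x9a blk=19 s=3: MISS | VC [27, 31]
  [6] addr=0xfb blk=31 s=3: VC-HIT | VC [27, 19]
  [7] addr=0xfd blk=31 s=3: L1-HIT | VC [27, 19]
  [8] addr=0xdb blk=27 s=3: VC-HIT | VC [31, 19]
  [9] addr=0x9a blk=19 s=3: VC-HIT | VC [31, 27]
  [10] addr=0x7f blk=15 s=3: MISS | VC [31, 27, 19]
  [11] addr=0x9d blk=19 s=3: VC-HIT | VC [31, 27, 15]
  [12] addr=0xda blk=27 s=3: VC-HIT | VC [31, 19, 15]

SEQ = [MISS, L1-HIT, L1-HIT, MISS, VC-HIT, MISS, VC-HIT, L1-HIT, VC-HIT, VC-HIT, MISS, VC-HIT, VC-HIT]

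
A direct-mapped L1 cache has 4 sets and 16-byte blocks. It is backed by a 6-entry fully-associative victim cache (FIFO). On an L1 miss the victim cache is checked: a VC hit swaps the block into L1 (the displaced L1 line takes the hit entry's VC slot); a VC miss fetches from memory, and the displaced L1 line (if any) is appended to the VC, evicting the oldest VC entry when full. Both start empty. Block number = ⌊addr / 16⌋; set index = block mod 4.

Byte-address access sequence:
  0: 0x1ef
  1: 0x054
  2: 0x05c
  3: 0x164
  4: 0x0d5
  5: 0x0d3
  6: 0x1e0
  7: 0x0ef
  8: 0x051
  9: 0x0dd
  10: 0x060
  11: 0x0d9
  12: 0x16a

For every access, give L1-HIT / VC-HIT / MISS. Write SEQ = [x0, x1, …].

0: 0x1ef (blk 30, set 2) → MISS  vc=[]
1: 0x54 (blk 5, set 1) → MISS  vc=[]
2: 0x5c (blk 5, set 1) → L1-HIT  vc=[]
3: 0x164 (blk 22, set 2) → MISS  vc=[30]
4: 0xd5 (blk 13, set 1) → MISS  vc=[30, 5]
5: 0xd3 (blk 13, set 1) → L1-HIT  vc=[30, 5]
6: 0x1e0 (blk 30, set 2) → VC-HIT  vc=[22, 5]
7: 0xef (blk 14, set 2) → MISS  vc=[22, 5, 30]
8: 0x51 (blk 5, set 1) → VC-HIT  vc=[22, 13, 30]
9: 0xdd (blk 13, set 1) → VC-HIT  vc=[22, 5, 30]
10: 0x60 (blk 6, set 2) → MISS  vc=[22, 5, 30, 14]
11: 0xd9 (blk 13, set 1) → L1-HIT  vc=[22, 5, 30, 14]
12: 0x16a (blk 22, set 2) → VC-HIT  vc=[6, 5, 30, 14]

SEQ = [MISS, MISS, L1-HIT, MISS, MISS, L1-HIT, VC-HIT, MISS, VC-HIT, VC-HIT, MISS, L1-HIT, VC-HIT]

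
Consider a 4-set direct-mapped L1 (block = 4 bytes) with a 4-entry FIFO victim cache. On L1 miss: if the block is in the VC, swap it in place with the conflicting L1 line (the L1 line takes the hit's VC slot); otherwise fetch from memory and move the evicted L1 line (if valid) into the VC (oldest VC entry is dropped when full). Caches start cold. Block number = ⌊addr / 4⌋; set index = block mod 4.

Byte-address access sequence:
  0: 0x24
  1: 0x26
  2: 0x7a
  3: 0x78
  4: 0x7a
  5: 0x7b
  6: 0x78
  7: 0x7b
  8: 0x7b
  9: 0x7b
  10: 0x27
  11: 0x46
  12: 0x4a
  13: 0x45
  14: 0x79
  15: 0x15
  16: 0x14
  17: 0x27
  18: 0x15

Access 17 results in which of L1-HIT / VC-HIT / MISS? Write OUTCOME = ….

OUTCOME = VC-HIT

0: 0x24 (blk 9, set 1) → MISS  vc=[]
1: 0x26 (blk 9, set 1) → L1-HIT  vc=[]
2: 0x7a (blk 30, set 2) → MISS  vc=[]
3: 0x78 (blk 30, set 2) → L1-HIT  vc=[]
4: 0x7a (blk 30, set 2) → L1-HIT  vc=[]
5: 0x7b (blk 30, set 2) → L1-HIT  vc=[]
6: 0x78 (blk 30, set 2) → L1-HIT  vc=[]
7: 0x7b (blk 30, set 2) → L1-HIT  vc=[]
8: 0x7b (blk 30, set 2) → L1-HIT  vc=[]
9: 0x7b (blk 30, set 2) → L1-HIT  vc=[]
10: 0x27 (blk 9, set 1) → L1-HIT  vc=[]
11: 0x46 (blk 17, set 1) → MISS  vc=[9]
12: 0x4a (blk 18, set 2) → MISS  vc=[9, 30]
13: 0x45 (blk 17, set 1) → L1-HIT  vc=[9, 30]
14: 0x79 (blk 30, set 2) → VC-HIT  vc=[9, 18]
15: 0x15 (blk 5, set 1) → MISS  vc=[9, 18, 17]
16: 0x14 (blk 5, set 1) → L1-HIT  vc=[9, 18, 17]
17: 0x27 (blk 9, set 1) → VC-HIT  vc=[5, 18, 17]
18: 0x15 (blk 5, set 1) → VC-HIT  vc=[9, 18, 17]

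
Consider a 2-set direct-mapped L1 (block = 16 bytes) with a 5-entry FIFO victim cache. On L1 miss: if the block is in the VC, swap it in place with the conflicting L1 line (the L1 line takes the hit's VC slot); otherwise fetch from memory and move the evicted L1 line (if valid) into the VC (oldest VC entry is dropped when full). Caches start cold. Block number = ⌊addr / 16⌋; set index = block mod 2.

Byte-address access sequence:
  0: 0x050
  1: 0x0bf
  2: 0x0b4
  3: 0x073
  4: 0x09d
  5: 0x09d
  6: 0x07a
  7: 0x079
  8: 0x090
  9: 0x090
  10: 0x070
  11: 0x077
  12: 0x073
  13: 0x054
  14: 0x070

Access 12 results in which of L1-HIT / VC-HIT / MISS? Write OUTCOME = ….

0: 0x50 (blk 5, set 1) → MISS  vc=[]
1: 0xbf (blk 11, set 1) → MISS  vc=[5]
2: 0xb4 (blk 11, set 1) → L1-HIT  vc=[5]
3: 0x73 (blk 7, set 1) → MISS  vc=[5, 11]
4: 0x9d (blk 9, set 1) → MISS  vc=[5, 11, 7]
5: 0x9d (blk 9, set 1) → L1-HIT  vc=[5, 11, 7]
6: 0x7a (blk 7, set 1) → VC-HIT  vc=[5, 11, 9]
7: 0x79 (blk 7, set 1) → L1-HIT  vc=[5, 11, 9]
8: 0x90 (blk 9, set 1) → VC-HIT  vc=[5, 11, 7]
9: 0x90 (blk 9, set 1) → L1-HIT  vc=[5, 11, 7]
10: 0x70 (blk 7, set 1) → VC-HIT  vc=[5, 11, 9]
11: 0x77 (blk 7, set 1) → L1-HIT  vc=[5, 11, 9]
12: 0x73 (blk 7, set 1) → L1-HIT  vc=[5, 11, 9]
13: 0x54 (blk 5, set 1) → VC-HIT  vc=[7, 11, 9]
14: 0x70 (blk 7, set 1) → VC-HIT  vc=[5, 11, 9]

OUTCOME = L1-HIT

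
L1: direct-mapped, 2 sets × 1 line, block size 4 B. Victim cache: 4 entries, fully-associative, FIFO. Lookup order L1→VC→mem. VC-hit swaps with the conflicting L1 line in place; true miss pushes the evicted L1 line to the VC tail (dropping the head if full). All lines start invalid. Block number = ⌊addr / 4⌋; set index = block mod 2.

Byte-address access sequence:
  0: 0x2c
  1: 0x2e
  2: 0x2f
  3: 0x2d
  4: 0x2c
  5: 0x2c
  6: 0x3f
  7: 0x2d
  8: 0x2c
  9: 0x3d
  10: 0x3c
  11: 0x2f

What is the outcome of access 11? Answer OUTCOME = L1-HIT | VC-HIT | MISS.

  [0] addr=0x2c blk=11 s=1: MISS | VC []
  [1] addr=0x2e blk=11 s=1: L1-HIT | VC []
  [2] addr=0x2f blk=11 s=1: L1-HIT | VC []
  [3] addr=0x2d blk=11 s=1: L1-HIT | VC []
  [4] addr=0x2c blk=11 s=1: L1-HIT | VC []
  [5] addr=0x2c blk=11 s=1: L1-HIT | VC []
  [6] addr=0x3f blk=15 s=1: MISS | VC [11]
  [7] addr=0x2d blk=11 s=1: VC-HIT | VC [15]
  [8] addr=0x2c blk=11 s=1: L1-HIT | VC [15]
  [9] addr=0x3d blk=15 s=1: VC-HIT | VC [11]
  [10] addr=0x3c blk=15 s=1: L1-HIT | VC [11]
  [11] addr=0x2f blk=11 s=1: VC-HIT | VC [15]

OUTCOME = VC-HIT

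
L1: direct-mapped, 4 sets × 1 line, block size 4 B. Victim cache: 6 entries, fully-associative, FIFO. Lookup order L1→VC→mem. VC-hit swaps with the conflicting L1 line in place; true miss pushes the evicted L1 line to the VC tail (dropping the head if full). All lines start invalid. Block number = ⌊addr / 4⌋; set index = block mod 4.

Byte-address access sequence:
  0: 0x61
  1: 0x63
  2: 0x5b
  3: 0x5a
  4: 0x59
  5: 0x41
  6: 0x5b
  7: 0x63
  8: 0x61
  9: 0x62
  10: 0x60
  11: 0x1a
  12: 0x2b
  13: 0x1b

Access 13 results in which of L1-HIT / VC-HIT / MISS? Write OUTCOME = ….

#0 0x61→b24/s0 MISS; vc=[]
#1 0x63→b24/s0 L1-HIT; vc=[]
#2 0x5b→b22/s2 MISS; vc=[]
#3 0x5a→b22/s2 L1-HIT; vc=[]
#4 0x59→b22/s2 L1-HIT; vc=[]
#5 0x41→b16/s0 MISS; vc=[24]
#6 0x5b→b22/s2 L1-HIT; vc=[24]
#7 0x63→b24/s0 VC-HIT; vc=[16]
#8 0x61→b24/s0 L1-HIT; vc=[16]
#9 0x62→b24/s0 L1-HIT; vc=[16]
#10 0x60→b24/s0 L1-HIT; vc=[16]
#11 0x1a→b6/s2 MISS; vc=[16,22]
#12 0x2b→b10/s2 MISS; vc=[16,22,6]
#13 0x1b→b6/s2 VC-HIT; vc=[16,22,10]

OUTCOME = VC-HIT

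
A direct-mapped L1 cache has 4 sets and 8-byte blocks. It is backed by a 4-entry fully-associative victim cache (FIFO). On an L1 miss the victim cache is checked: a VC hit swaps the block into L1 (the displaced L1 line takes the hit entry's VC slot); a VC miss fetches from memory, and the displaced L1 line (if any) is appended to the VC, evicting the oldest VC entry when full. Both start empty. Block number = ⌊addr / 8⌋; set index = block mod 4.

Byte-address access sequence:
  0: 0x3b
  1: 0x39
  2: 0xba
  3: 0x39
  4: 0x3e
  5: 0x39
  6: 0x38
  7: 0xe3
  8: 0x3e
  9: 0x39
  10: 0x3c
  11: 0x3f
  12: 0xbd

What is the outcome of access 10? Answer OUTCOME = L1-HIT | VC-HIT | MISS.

OUTCOME = L1-HIT

#0 0x3b→b7/s3 MISS; vc=[]
#1 0x39→b7/s3 L1-HIT; vc=[]
#2 0xba→b23/s3 MISS; vc=[7]
#3 0x39→b7/s3 VC-HIT; vc=[23]
#4 0x3e→b7/s3 L1-HIT; vc=[23]
#5 0x39→b7/s3 L1-HIT; vc=[23]
#6 0x38→b7/s3 L1-HIT; vc=[23]
#7 0xe3→b28/s0 MISS; vc=[23]
#8 0x3e→b7/s3 L1-HIT; vc=[23]
#9 0x39→b7/s3 L1-HIT; vc=[23]
#10 0x3c→b7/s3 L1-HIT; vc=[23]
#11 0x3f→b7/s3 L1-HIT; vc=[23]
#12 0xbd→b23/s3 VC-HIT; vc=[7]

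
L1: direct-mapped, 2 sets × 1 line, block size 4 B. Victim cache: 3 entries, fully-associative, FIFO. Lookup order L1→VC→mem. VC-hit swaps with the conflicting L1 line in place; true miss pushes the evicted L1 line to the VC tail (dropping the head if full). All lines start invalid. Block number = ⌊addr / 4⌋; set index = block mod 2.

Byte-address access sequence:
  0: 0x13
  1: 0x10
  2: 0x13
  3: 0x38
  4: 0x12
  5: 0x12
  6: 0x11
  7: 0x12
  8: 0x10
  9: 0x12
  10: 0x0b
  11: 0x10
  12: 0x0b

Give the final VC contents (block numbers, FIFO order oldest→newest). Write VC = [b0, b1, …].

VC = [14, 4]

  [0] addr=0x13 blk=4 s=0: MISS | VC []
  [1] addr=0x10 blk=4 s=0: L1-HIT | VC []
  [2] addr=0x13 blk=4 s=0: L1-HIT | VC []
  [3] addr=0x38 blk=14 s=0: MISS | VC [4]
  [4] addr=0x12 blk=4 s=0: VC-HIT | VC [14]
  [5] addr=0x12 blk=4 s=0: L1-HIT | VC [14]
  [6] addr=0x11 blk=4 s=0: L1-HIT | VC [14]
  [7] addr=0x12 blk=4 s=0: L1-HIT | VC [14]
  [8] addr=0x10 blk=4 s=0: L1-HIT | VC [14]
  [9] addr=0x12 blk=4 s=0: L1-HIT | VC [14]
  [10] addr=0xb blk=2 s=0: MISS | VC [14, 4]
  [11] addr=0x10 blk=4 s=0: VC-HIT | VC [14, 2]
  [12] addr=0xb blk=2 s=0: VC-HIT | VC [14, 4]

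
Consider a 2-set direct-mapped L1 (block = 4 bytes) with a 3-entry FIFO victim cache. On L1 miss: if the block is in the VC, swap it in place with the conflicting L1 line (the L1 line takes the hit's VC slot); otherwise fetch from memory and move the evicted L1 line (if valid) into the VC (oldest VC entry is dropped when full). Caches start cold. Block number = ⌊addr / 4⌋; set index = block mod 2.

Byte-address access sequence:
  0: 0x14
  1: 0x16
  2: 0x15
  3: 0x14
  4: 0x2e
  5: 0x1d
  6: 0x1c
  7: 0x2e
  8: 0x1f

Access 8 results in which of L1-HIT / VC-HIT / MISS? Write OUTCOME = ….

OUTCOME = VC-HIT

  [0] addr=0x14 blk=5 s=1: MISS | VC []
  [1] addr=0x16 blk=5 s=1: L1-HIT | VC []
  [2] addr=0x15 blk=5 s=1: L1-HIT | VC []
  [3] addr=0x14 blk=5 s=1: L1-HIT | VC []
  [4] addr=0x2e blk=11 s=1: MISS | VC [5]
  [5] addr=0x1d blk=7 s=1: MISS | VC [5, 11]
  [6] addr=0x1c blk=7 s=1: L1-HIT | VC [5, 11]
  [7] addr=0x2e blk=11 s=1: VC-HIT | VC [5, 7]
  [8] addr=0x1f blk=7 s=1: VC-HIT | VC [5, 11]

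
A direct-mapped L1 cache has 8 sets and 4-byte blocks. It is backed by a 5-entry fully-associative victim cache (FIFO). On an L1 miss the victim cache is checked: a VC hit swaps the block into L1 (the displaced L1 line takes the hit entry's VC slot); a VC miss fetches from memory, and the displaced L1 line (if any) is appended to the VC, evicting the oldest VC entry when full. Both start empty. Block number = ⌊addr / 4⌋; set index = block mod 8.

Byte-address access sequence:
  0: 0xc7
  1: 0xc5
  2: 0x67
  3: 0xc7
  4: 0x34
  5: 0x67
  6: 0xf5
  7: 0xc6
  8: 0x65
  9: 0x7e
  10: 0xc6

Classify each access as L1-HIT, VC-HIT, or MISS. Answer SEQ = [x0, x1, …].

  [0] addr=0xc7 blk=49 s=1: MISS | VC []
  [1] addr=0xc5 blk=49 s=1: L1-HIT | VC []
  [2] addr=0x67 blk=25 s=1: MISS | VC [49]
  [3] addr=0xc7 blk=49 s=1: VC-HIT | VC [25]
  [4] addr=0x34 blk=13 s=5: MISS | VC [25]
  [5] addr=0x67 blk=25 s=1: VC-HIT | VC [49]
  [6] addr=0xf5 blk=61 s=5: MISS | VC [49, 13]
  [7] addr=0xc6 blk=49 s=1: VC-HIT | VC [25, 13]
  [8] addr=0x65 blk=25 s=1: VC-HIT | VC [49, 13]
  [9] addr=0x7e blk=31 s=7: MISS | VC [49, 13]
  [10] addr=0xc6 blk=49 s=1: VC-HIT | VC [25, 13]

SEQ = [MISS, L1-HIT, MISS, VC-HIT, MISS, VC-HIT, MISS, VC-HIT, VC-HIT, MISS, VC-HIT]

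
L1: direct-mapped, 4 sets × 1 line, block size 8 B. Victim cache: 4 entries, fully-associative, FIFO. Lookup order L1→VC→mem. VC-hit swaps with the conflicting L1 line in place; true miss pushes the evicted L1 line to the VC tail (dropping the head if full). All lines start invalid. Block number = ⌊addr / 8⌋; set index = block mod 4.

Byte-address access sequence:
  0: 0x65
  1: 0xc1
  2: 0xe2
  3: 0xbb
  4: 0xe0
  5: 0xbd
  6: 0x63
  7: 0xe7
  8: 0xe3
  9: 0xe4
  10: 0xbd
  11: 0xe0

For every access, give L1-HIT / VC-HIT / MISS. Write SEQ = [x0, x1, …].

#0 0x65→b12/s0 MISS; vc=[]
#1 0xc1→b24/s0 MISS; vc=[12]
#2 0xe2→b28/s0 MISS; vc=[12,24]
#3 0xbb→b23/s3 MISS; vc=[12,24]
#4 0xe0→b28/s0 L1-HIT; vc=[12,24]
#5 0xbd→b23/s3 L1-HIT; vc=[12,24]
#6 0x63→b12/s0 VC-HIT; vc=[28,24]
#7 0xe7→b28/s0 VC-HIT; vc=[12,24]
#8 0xe3→b28/s0 L1-HIT; vc=[12,24]
#9 0xe4→b28/s0 L1-HIT; vc=[12,24]
#10 0xbd→b23/s3 L1-HIT; vc=[12,24]
#11 0xe0→b28/s0 L1-HIT; vc=[12,24]

SEQ = [MISS, MISS, MISS, MISS, L1-HIT, L1-HIT, VC-HIT, VC-HIT, L1-HIT, L1-HIT, L1-HIT, L1-HIT]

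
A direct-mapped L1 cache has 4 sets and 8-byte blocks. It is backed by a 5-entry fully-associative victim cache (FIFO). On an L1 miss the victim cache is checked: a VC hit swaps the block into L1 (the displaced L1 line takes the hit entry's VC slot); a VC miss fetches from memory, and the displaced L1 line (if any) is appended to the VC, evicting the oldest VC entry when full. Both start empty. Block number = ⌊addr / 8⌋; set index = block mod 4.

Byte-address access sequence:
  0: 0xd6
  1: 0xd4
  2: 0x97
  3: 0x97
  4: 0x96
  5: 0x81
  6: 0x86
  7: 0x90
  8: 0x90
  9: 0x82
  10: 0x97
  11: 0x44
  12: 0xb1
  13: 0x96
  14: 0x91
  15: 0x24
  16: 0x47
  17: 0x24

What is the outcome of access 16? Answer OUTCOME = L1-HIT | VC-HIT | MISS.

#0 0xd6→b26/s2 MISS; vc=[]
#1 0xd4→b26/s2 L1-HIT; vc=[]
#2 0x97→b18/s2 MISS; vc=[26]
#3 0x97→b18/s2 L1-HIT; vc=[26]
#4 0x96→b18/s2 L1-HIT; vc=[26]
#5 0x81→b16/s0 MISS; vc=[26]
#6 0x86→b16/s0 L1-HIT; vc=[26]
#7 0x90→b18/s2 L1-HIT; vc=[26]
#8 0x90→b18/s2 L1-HIT; vc=[26]
#9 0x82→b16/s0 L1-HIT; vc=[26]
#10 0x97→b18/s2 L1-HIT; vc=[26]
#11 0x44→b8/s0 MISS; vc=[26,16]
#12 0xb1→b22/s2 MISS; vc=[26,16,18]
#13 0x96→b18/s2 VC-HIT; vc=[26,16,22]
#14 0x91→b18/s2 L1-HIT; vc=[26,16,22]
#15 0x24→b4/s0 MISS; vc=[26,16,22,8]
#16 0x47→b8/s0 VC-HIT; vc=[26,16,22,4]
#17 0x24→b4/s0 VC-HIT; vc=[26,16,22,8]

OUTCOME = VC-HIT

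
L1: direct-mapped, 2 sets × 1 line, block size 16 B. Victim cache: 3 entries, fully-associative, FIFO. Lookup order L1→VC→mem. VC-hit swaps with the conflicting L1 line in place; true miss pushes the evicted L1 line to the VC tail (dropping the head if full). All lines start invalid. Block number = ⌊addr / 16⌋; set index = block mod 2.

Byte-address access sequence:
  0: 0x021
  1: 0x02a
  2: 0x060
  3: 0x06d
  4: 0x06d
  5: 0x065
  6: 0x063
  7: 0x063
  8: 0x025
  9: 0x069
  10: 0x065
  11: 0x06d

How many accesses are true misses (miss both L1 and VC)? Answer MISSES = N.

#0 0x21→b2/s0 MISS; vc=[]
#1 0x2a→b2/s0 L1-HIT; vc=[]
#2 0x60→b6/s0 MISS; vc=[2]
#3 0x6d→b6/s0 L1-HIT; vc=[2]
#4 0x6d→b6/s0 L1-HIT; vc=[2]
#5 0x65→b6/s0 L1-HIT; vc=[2]
#6 0x63→b6/s0 L1-HIT; vc=[2]
#7 0x63→b6/s0 L1-HIT; vc=[2]
#8 0x25→b2/s0 VC-HIT; vc=[6]
#9 0x69→b6/s0 VC-HIT; vc=[2]
#10 0x65→b6/s0 L1-HIT; vc=[2]
#11 0x6d→b6/s0 L1-HIT; vc=[2]

MISSES = 2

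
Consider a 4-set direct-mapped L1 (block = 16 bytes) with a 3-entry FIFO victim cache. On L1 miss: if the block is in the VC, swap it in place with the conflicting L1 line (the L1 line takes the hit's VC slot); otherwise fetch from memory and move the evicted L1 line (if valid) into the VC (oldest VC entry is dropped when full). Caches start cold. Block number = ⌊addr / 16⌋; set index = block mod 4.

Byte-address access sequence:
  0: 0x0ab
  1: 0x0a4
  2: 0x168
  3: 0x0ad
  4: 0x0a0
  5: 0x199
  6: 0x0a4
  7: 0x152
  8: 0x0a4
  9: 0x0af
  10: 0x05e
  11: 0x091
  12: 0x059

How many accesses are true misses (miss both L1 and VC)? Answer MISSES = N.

  [0] addr=0xab blk=10 s=2: MISS | VC []
  [1] addr=0xa4 blk=10 s=2: L1-HIT | VC []
  [2] addr=0x168 blk=22 s=2: MISS | VC [10]
  [3] addr=0xad blk=10 s=2: VC-HIT | VC [22]
  [4] addr=0xa0 blk=10 s=2: L1-HIT | VC [22]
  [5] addr=0x199 blk=25 s=1: MISS | VC [22]
  [6] addr=0xa4 blk=10 s=2: L1-HIT | VC [22]
  [7] addr=0x152 blk=21 s=1: MISS | VC [22, 25]
  [8] addr=0xa4 blk=10 s=2: L1-HIT | VC [22, 25]
  [9] addr=0xaf blk=10 s=2: L1-HIT | VC [22, 25]
  [10] addr=0x5e blk=5 s=1: MISS | VC [22, 25, 21]
  [11] addr=0x91 blk=9 s=1: MISS | VC [25, 21, 5]
  [12] addr=0x59 blk=5 s=1: VC-HIT | VC [25, 21, 9]

MISSES = 6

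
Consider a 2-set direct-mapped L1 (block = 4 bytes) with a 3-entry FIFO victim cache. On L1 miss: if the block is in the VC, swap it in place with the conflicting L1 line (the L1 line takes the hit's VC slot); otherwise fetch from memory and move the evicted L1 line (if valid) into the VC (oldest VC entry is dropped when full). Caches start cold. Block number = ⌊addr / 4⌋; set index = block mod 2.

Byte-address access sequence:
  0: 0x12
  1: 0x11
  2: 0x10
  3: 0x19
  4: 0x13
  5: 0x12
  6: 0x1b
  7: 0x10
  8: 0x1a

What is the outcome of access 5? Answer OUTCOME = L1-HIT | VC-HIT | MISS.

OUTCOME = L1-HIT

0: 0x12 (blk 4, set 0) → MISS  vc=[]
1: 0x11 (blk 4, set 0) → L1-HIT  vc=[]
2: 0x10 (blk 4, set 0) → L1-HIT  vc=[]
3: 0x19 (blk 6, set 0) → MISS  vc=[4]
4: 0x13 (blk 4, set 0) → VC-HIT  vc=[6]
5: 0x12 (blk 4, set 0) → L1-HIT  vc=[6]
6: 0x1b (blk 6, set 0) → VC-HIT  vc=[4]
7: 0x10 (blk 4, set 0) → VC-HIT  vc=[6]
8: 0x1a (blk 6, set 0) → VC-HIT  vc=[4]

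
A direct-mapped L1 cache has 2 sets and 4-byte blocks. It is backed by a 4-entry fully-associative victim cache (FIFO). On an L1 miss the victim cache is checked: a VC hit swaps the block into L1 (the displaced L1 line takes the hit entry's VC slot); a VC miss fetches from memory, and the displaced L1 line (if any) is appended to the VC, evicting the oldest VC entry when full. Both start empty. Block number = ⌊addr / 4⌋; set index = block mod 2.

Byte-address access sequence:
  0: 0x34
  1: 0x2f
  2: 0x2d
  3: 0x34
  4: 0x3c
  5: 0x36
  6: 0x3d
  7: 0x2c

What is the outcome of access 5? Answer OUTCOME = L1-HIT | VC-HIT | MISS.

OUTCOME = VC-HIT

#0 0x34→b13/s1 MISS; vc=[]
#1 0x2f→b11/s1 MISS; vc=[13]
#2 0x2d→b11/s1 L1-HIT; vc=[13]
#3 0x34→b13/s1 VC-HIT; vc=[11]
#4 0x3c→b15/s1 MISS; vc=[11,13]
#5 0x36→b13/s1 VC-HIT; vc=[11,15]
#6 0x3d→b15/s1 VC-HIT; vc=[11,13]
#7 0x2c→b11/s1 VC-HIT; vc=[15,13]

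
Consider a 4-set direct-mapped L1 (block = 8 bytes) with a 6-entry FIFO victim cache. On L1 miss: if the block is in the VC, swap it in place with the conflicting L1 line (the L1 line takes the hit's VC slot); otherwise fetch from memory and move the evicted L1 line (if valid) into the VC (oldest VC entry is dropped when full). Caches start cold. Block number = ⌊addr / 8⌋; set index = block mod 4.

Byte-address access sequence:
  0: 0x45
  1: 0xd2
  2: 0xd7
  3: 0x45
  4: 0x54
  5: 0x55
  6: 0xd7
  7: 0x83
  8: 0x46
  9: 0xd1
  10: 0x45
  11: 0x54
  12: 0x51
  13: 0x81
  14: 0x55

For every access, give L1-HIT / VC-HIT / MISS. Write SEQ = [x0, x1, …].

SEQ = [MISS, MISS, L1-HIT, L1-HIT, MISS, L1-HIT, VC-HIT, MISS, VC-HIT, L1-HIT, L1-HIT, VC-HIT, L1-HIT, VC-HIT, L1-HIT]

  [0] addr=0x45 blk=8 s=0: MISS | VC []
  [1] addr=0xd2 blk=26 s=2: MISS | VC []
  [2] addr=0xd7 blk=26 s=2: L1-HIT | VC []
  [3] addr=0x45 blk=8 s=0: L1-HIT | VC []
  [4] addr=0x54 blk=10 s=2: MISS | VC [26]
  [5] addr=0x55 blk=10 s=2: L1-HIT | VC [26]
  [6] addr=0xd7 blk=26 s=2: VC-HIT | VC [10]
  [7] addr=0x83 blk=16 s=0: MISS | VC [10, 8]
  [8] addr=0x46 blk=8 s=0: VC-HIT | VC [10, 16]
  [9] addr=0xd1 blk=26 s=2: L1-HIT | VC [10, 16]
  [10] addr=0x45 blk=8 s=0: L1-HIT | VC [10, 16]
  [11] addr=0x54 blk=10 s=2: VC-HIT | VC [26, 16]
  [12] addr=0x51 blk=10 s=2: L1-HIT | VC [26, 16]
  [13] addr=0x81 blk=16 s=0: VC-HIT | VC [26, 8]
  [14] addr=0x55 blk=10 s=2: L1-HIT | VC [26, 8]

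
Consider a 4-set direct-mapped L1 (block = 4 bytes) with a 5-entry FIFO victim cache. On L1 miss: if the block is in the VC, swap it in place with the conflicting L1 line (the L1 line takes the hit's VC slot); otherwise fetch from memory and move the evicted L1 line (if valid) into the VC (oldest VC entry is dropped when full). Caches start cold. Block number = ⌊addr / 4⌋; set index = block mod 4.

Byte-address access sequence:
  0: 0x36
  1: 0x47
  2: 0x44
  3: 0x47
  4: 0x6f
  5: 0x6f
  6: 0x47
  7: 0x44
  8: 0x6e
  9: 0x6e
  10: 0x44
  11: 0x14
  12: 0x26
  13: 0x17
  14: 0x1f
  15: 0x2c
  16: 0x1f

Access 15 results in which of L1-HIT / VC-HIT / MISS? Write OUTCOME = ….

OUTCOME = MISS

#0 0x36→b13/s1 MISS; vc=[]
#1 0x47→b17/s1 MISS; vc=[13]
#2 0x44→b17/s1 L1-HIT; vc=[13]
#3 0x47→b17/s1 L1-HIT; vc=[13]
#4 0x6f→b27/s3 MISS; vc=[13]
#5 0x6f→b27/s3 L1-HIT; vc=[13]
#6 0x47→b17/s1 L1-HIT; vc=[13]
#7 0x44→b17/s1 L1-HIT; vc=[13]
#8 0x6e→b27/s3 L1-HIT; vc=[13]
#9 0x6e→b27/s3 L1-HIT; vc=[13]
#10 0x44→b17/s1 L1-HIT; vc=[13]
#11 0x14→b5/s1 MISS; vc=[13,17]
#12 0x26→b9/s1 MISS; vc=[13,17,5]
#13 0x17→b5/s1 VC-HIT; vc=[13,17,9]
#14 0x1f→b7/s3 MISS; vc=[13,17,9,27]
#15 0x2c→b11/s3 MISS; vc=[13,17,9,27,7]
#16 0x1f→b7/s3 VC-HIT; vc=[13,17,9,27,11]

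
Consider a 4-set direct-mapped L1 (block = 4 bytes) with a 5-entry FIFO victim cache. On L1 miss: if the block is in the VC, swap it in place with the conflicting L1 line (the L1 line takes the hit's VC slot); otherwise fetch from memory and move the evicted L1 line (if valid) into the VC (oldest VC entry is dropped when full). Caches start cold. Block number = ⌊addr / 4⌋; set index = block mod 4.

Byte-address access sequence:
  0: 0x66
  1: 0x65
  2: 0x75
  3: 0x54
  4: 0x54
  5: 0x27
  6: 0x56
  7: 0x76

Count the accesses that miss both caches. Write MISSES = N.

#0 0x66→b25/s1 MISS; vc=[]
#1 0x65→b25/s1 L1-HIT; vc=[]
#2 0x75→b29/s1 MISS; vc=[25]
#3 0x54→b21/s1 MISS; vc=[25,29]
#4 0x54→b21/s1 L1-HIT; vc=[25,29]
#5 0x27→b9/s1 MISS; vc=[25,29,21]
#6 0x56→b21/s1 VC-HIT; vc=[25,29,9]
#7 0x76→b29/s1 VC-HIT; vc=[25,21,9]

MISSES = 4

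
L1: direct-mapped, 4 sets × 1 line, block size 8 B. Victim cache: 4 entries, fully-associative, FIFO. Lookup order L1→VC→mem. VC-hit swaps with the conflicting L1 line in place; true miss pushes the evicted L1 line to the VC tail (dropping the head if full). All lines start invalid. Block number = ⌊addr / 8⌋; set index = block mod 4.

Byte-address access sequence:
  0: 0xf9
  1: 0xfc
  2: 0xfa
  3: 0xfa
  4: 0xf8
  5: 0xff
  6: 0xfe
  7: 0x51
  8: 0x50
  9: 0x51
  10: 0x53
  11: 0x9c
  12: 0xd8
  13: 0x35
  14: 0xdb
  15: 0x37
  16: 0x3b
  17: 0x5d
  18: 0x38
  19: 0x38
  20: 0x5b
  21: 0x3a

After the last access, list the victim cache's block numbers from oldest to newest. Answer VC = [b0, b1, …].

  [0] addr=0xf9 blk=31 s=3: MISS | VC []
  [1] addr=0xfc blk=31 s=3: L1-HIT | VC []
  [2] addr=0xfa blk=31 s=3: L1-HIT | VC []
  [3] addr=0xfa blk=31 s=3: L1-HIT | VC []
  [4] addr=0xf8 blk=31 s=3: L1-HIT | VC []
  [5] addr=0xff blk=31 s=3: L1-HIT | VC []
  [6] addr=0xfe blk=31 s=3: L1-HIT | VC []
  [7] addr=0x51 blk=10 s=2: MISS | VC []
  [8] addr=0x50 blk=10 s=2: L1-HIT | VC []
  [9] addr=0x51 blk=10 s=2: L1-HIT | VC []
  [10] addr=0x53 blk=10 s=2: L1-HIT | VC []
  [11] addr=0x9c blk=19 s=3: MISS | VC [31]
  [12] addr=0xd8 blk=27 s=3: MISS | VC [31, 19]
  [13] addr=0x35 blk=6 s=2: MISS | VC [31, 19, 10]
  [14] addr=0xdb blk=27 s=3: L1-HIT | VC [31, 19, 10]
  [15] addr=0x37 blk=6 s=2: L1-HIT | VC [31, 19, 10]
  [16] addr=0x3b blk=7 s=3: MISS | VC [31, 19, 10, 27]
  [17] addr=0x5d blk=11 s=3: MISS | VC [19, 10, 27, 7]
  [18] addr=0x38 blk=7 s=3: VC-HIT | VC [19, 10, 27, 11]
  [19] addr=0x38 blk=7 s=3: L1-HIT | VC [19, 10, 27, 11]
  [20] addr=0x5b blk=11 s=3: VC-HIT | VC [19, 10, 27, 7]
  [21] addr=0x3a blk=7 s=3: VC-HIT | VC [19, 10, 27, 11]

VC = [19, 10, 27, 11]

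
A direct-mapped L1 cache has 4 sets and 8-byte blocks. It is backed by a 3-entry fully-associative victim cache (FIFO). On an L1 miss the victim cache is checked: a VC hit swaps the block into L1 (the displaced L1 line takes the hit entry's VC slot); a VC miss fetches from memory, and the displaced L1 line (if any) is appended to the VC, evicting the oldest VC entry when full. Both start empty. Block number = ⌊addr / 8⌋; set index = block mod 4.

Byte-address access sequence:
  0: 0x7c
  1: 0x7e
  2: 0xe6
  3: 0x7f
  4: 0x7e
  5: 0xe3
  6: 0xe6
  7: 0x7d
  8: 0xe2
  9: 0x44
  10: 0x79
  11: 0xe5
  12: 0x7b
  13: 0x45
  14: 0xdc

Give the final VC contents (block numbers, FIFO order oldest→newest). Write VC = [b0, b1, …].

  [0] addr=0x7c blk=15 s=3: MISS | VC []
  [1] addr=0x7e blk=15 s=3: L1-HIT | VC []
  [2] addr=0xe6 blk=28 s=0: MISS | VC []
  [3] addr=0x7f blk=15 s=3: L1-HIT | VC []
  [4] addr=0x7e blk=15 s=3: L1-HIT | VC []
  [5] addr=0xe3 blk=28 s=0: L1-HIT | VC []
  [6] addr=0xe6 blk=28 s=0: L1-HIT | VC []
  [7] addr=0x7d blk=15 s=3: L1-HIT | VC []
  [8] addr=0xe2 blk=28 s=0: L1-HIT | VC []
  [9] addr=0x44 blk=8 s=0: MISS | VC [28]
  [10] addr=0x79 blk=15 s=3: L1-HIT | VC [28]
  [11] addr=0xe5 blk=28 s=0: VC-HIT | VC [8]
  [12] addr=0x7b blk=15 s=3: L1-HIT | VC [8]
  [13] addr=0x45 blk=8 s=0: VC-HIT | VC [28]
  [14] addr=0xdc blk=27 s=3: MISS | VC [28, 15]

VC = [28, 15]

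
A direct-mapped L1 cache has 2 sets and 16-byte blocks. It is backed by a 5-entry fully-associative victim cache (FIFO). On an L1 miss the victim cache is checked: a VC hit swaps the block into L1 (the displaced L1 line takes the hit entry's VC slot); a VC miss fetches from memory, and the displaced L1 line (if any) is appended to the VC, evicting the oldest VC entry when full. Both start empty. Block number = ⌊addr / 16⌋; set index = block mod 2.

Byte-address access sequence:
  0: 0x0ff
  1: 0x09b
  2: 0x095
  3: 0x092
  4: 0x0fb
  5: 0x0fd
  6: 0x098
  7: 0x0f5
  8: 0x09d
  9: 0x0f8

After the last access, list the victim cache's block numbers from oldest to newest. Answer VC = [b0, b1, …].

VC = [9]

  [0] addr=0xff blk=15 s=1: MISS | VC []
  [1] addr=0x9b blk=9 s=1: MISS | VC [15]
  [2] addr=0x95 blk=9 s=1: L1-HIT | VC [15]
  [3] addr=0x92 blk=9 s=1: L1-HIT | VC [15]
  [4] addr=0xfb blk=15 s=1: VC-HIT | VC [9]
  [5] addr=0xfd blk=15 s=1: L1-HIT | VC [9]
  [6] addr=0x98 blk=9 s=1: VC-HIT | VC [15]
  [7] addr=0xf5 blk=15 s=1: VC-HIT | VC [9]
  [8] addr=0x9d blk=9 s=1: VC-HIT | VC [15]
  [9] addr=0xf8 blk=15 s=1: VC-HIT | VC [9]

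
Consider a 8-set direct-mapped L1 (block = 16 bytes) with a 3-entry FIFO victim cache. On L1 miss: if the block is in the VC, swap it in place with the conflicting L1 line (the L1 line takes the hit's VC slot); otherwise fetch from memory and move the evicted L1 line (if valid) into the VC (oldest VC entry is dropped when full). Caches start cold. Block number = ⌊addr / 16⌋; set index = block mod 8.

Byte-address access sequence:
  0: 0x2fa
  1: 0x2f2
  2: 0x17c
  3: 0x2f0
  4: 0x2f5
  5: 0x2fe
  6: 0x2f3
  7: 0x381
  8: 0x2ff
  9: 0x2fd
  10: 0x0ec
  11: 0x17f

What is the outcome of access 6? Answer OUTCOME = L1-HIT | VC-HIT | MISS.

0: 0x2fa (blk 47, set 7) → MISS  vc=[]
1: 0x2f2 (blk 47, set 7) → L1-HIT  vc=[]
2: 0x17c (blk 23, set 7) → MISS  vc=[47]
3: 0x2f0 (blk 47, set 7) → VC-HIT  vc=[23]
4: 0x2f5 (blk 47, set 7) → L1-HIT  vc=[23]
5: 0x2fe (blk 47, set 7) → L1-HIT  vc=[23]
6: 0x2f3 (blk 47, set 7) → L1-HIT  vc=[23]
7: 0x381 (blk 56, set 0) → MISS  vc=[23]
8: 0x2ff (blk 47, set 7) → L1-HIT  vc=[23]
9: 0x2fd (blk 47, set 7) → L1-HIT  vc=[23]
10: 0xec (blk 14, set 6) → MISS  vc=[23]
11: 0x17f (blk 23, set 7) → VC-HIT  vc=[47]

OUTCOME = L1-HIT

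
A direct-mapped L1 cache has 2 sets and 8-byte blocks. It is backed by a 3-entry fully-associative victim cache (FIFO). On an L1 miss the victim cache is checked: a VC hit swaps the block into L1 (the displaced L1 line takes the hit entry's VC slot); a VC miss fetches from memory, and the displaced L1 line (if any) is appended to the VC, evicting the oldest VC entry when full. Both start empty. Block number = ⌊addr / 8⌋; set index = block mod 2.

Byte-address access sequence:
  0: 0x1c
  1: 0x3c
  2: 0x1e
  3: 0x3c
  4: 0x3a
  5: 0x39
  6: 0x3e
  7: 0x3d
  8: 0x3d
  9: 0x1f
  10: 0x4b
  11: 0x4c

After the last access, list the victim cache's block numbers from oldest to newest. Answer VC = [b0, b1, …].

  [0] addr=0x1c blk=3 s=1: MISS | VC []
  [1] addr=0x3c blk=7 s=1: MISS | VC [3]
  [2] addr=0x1e blk=3 s=1: VC-HIT | VC [7]
  [3] addr=0x3c blk=7 s=1: VC-HIT | VC [3]
  [4] addr=0x3a blk=7 s=1: L1-HIT | VC [3]
  [5] addr=0x39 blk=7 s=1: L1-HIT | VC [3]
  [6] addr=0x3e blk=7 s=1: L1-HIT | VC [3]
  [7] addr=0x3d blk=7 s=1: L1-HIT | VC [3]
  [8] addr=0x3d blk=7 s=1: L1-HIT | VC [3]
  [9] addr=0x1f blk=3 s=1: VC-HIT | VC [7]
  [10] addr=0x4b blk=9 s=1: MISS | VC [7, 3]
  [11] addr=0x4c blk=9 s=1: L1-HIT | VC [7, 3]

VC = [7, 3]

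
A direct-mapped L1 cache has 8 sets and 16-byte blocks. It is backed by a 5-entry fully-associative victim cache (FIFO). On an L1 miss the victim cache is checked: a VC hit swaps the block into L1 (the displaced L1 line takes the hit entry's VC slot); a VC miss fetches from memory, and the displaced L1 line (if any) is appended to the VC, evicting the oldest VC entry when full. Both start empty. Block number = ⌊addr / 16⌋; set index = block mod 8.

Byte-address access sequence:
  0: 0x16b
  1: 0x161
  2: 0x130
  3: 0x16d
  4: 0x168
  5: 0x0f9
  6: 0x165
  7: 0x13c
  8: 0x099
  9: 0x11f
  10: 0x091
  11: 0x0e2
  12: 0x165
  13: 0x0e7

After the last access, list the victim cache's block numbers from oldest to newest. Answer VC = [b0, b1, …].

VC = [17, 22]

0: 0x16b (blk 22, set 6) → MISS  vc=[]
1: 0x161 (blk 22, set 6) → L1-HIT  vc=[]
2: 0x130 (blk 19, set 3) → MISS  vc=[]
3: 0x16d (blk 22, set 6) → L1-HIT  vc=[]
4: 0x168 (blk 22, set 6) → L1-HIT  vc=[]
5: 0xf9 (blk 15, set 7) → MISS  vc=[]
6: 0x165 (blk 22, set 6) → L1-HIT  vc=[]
7: 0x13c (blk 19, set 3) → L1-HIT  vc=[]
8: 0x99 (blk 9, set 1) → MISS  vc=[]
9: 0x11f (blk 17, set 1) → MISS  vc=[9]
10: 0x91 (blk 9, set 1) → VC-HIT  vc=[17]
11: 0xe2 (blk 14, set 6) → MISS  vc=[17, 22]
12: 0x165 (blk 22, set 6) → VC-HIT  vc=[17, 14]
13: 0xe7 (blk 14, set 6) → VC-HIT  vc=[17, 22]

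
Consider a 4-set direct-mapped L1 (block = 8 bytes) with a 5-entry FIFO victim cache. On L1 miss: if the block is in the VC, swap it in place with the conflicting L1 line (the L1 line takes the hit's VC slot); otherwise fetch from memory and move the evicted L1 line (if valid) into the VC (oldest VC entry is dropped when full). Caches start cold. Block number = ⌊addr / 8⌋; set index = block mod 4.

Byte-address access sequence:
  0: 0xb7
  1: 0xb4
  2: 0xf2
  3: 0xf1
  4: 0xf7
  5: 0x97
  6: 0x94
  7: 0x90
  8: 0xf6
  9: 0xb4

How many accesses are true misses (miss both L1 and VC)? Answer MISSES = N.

#0 0xb7→b22/s2 MISS; vc=[]
#1 0xb4→b22/s2 L1-HIT; vc=[]
#2 0xf2→b30/s2 MISS; vc=[22]
#3 0xf1→b30/s2 L1-HIT; vc=[22]
#4 0xf7→b30/s2 L1-HIT; vc=[22]
#5 0x97→b18/s2 MISS; vc=[22,30]
#6 0x94→b18/s2 L1-HIT; vc=[22,30]
#7 0x90→b18/s2 L1-HIT; vc=[22,30]
#8 0xf6→b30/s2 VC-HIT; vc=[22,18]
#9 0xb4→b22/s2 VC-HIT; vc=[30,18]

MISSES = 3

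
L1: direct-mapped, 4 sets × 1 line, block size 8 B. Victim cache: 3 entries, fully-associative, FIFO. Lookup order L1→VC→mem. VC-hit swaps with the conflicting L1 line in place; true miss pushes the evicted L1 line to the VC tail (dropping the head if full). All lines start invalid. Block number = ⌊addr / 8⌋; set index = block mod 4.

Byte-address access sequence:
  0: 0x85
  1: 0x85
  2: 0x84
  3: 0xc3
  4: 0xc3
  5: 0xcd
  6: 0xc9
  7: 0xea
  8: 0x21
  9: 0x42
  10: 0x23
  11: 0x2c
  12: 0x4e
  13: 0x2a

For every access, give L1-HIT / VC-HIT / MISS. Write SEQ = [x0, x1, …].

  [0] addr=0x85 blk=16 s=0: MISS | VC []
  [1] addr=0x85 blk=16 s=0: L1-HIT | VC []
  [2] addr=0x84 blk=16 s=0: L1-HIT | VC []
  [3] addr=0xc3 blk=24 s=0: MISS | VC [16]
  [4] addr=0xc3 blk=24 s=0: L1-HIT | VC [16]
  [5] addr=0xcd blk=25 s=1: MISS | VC [16]
  [6] addr=0xc9 blk=25 s=1: L1-HIT | VC [16]
  [7] addr=0xea blk=29 s=1: MISS | VC [16, 25]
  [8] addr=0x21 blk=4 s=0: MISS | VC [16, 25, 24]
  [9] addr=0x42 blk=8 s=0: MISS | VC [25, 24, 4]
  [10] addr=0x23 blk=4 s=0: VC-HIT | VC [25, 24, 8]
  [11] addr=0x2c blk=5 s=1: MISS | VC [24, 8, 29]
  [12] addr=0x4e blk=9 s=1: MISS | VC [8, 29, 5]
  [13] addr=0x2a blk=5 s=1: VC-HIT | VC [8, 29, 9]

SEQ = [MISS, L1-HIT, L1-HIT, MISS, L1-HIT, MISS, L1-HIT, MISS, MISS, MISS, VC-HIT, MISS, MISS, VC-HIT]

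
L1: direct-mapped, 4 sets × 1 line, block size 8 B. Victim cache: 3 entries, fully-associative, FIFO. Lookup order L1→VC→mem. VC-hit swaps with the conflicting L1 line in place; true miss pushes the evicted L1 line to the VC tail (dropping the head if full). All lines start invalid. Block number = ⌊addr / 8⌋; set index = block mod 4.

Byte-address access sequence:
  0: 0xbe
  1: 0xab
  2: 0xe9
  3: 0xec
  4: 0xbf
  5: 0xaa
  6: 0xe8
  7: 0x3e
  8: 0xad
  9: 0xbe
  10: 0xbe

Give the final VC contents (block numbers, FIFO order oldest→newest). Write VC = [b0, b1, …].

VC = [29, 7]

  [0] addr=0xbe blk=23 s=3: MISS | VC []
  [1] addr=0xab blk=21 s=1: MISS | VC []
  [2] addr=0xe9 blk=29 s=1: MISS | VC [21]
  [3] addr=0xec blk=29 s=1: L1-HIT | VC [21]
  [4] addr=0xbf blk=23 s=3: L1-HIT | VC [21]
  [5] addr=0xaa blk=21 s=1: VC-HIT | VC [29]
  [6] addr=0xe8 blk=29 s=1: VC-HIT | VC [21]
  [7] addr=0x3e blk=7 s=3: MISS | VC [21, 23]
  [8] addr=0xad blk=21 s=1: VC-HIT | VC [29, 23]
  [9] addr=0xbe blk=23 s=3: VC-HIT | VC [29, 7]
  [10] addr=0xbe blk=23 s=3: L1-HIT | VC [29, 7]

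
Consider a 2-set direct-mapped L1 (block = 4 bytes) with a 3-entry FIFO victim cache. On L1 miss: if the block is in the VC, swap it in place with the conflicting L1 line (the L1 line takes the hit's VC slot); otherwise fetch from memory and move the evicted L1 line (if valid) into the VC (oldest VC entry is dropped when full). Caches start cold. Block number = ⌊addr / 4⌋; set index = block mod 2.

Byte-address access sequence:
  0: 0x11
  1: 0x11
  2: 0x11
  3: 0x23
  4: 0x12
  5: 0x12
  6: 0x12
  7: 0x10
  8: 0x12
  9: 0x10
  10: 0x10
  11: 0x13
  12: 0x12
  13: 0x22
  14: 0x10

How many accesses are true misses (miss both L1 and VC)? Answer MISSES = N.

MISSES = 2

  [0] addr=0x11 blk=4 s=0: MISS | VC []
  [1] addr=0x11 blk=4 s=0: L1-HIT | VC []
  [2] addr=0x11 blk=4 s=0: L1-HIT | VC []
  [3] addr=0x23 blk=8 s=0: MISS | VC [4]
  [4] addr=0x12 blk=4 s=0: VC-HIT | VC [8]
  [5] addr=0x12 blk=4 s=0: L1-HIT | VC [8]
  [6] addr=0x12 blk=4 s=0: L1-HIT | VC [8]
  [7] addr=0x10 blk=4 s=0: L1-HIT | VC [8]
  [8] addr=0x12 blk=4 s=0: L1-HIT | VC [8]
  [9] addr=0x10 blk=4 s=0: L1-HIT | VC [8]
  [10] addr=0x10 blk=4 s=0: L1-HIT | VC [8]
  [11] addr=0x13 blk=4 s=0: L1-HIT | VC [8]
  [12] addr=0x12 blk=4 s=0: L1-HIT | VC [8]
  [13] addr=0x22 blk=8 s=0: VC-HIT | VC [4]
  [14] addr=0x10 blk=4 s=0: VC-HIT | VC [8]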